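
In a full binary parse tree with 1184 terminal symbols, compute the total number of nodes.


Leaf nodes (terminals): 1184
Internal nodes = n - 1 = 1184 - 1 = 1183
Total = leaves + internal = 1184 + 1183 = 2367

2367


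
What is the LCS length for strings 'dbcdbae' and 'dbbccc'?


DP table for LCS of 'dbcdbae' and 'dbbccc':
       d  b  b  c  c  c
    0  0  0  0  0  0  0
  d 0  1  1  1  1  1  1
  b 0  1  2  2  2  2  2
  c 0  1  2  2  3  3  3
  d 0  1  2  2  3  3  3
  b 0  1  2  3  3  3  3
  a 0  1  2  3  3  3  3
  e 0  1  2  3  3  3  3
LCS: 'dbc'
LCS length = 3

3


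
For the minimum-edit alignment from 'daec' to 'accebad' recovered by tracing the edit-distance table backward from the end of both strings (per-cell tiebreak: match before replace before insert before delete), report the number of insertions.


Edit distance = 6. Backtracking from cell (4, 7) with preference match > replace > insert > delete,
then listing the resulting alignment 'daec' -> 'accebad' left to right:
  Step 1: insert 'a' [insertion #1]
  Step 2: replace d->c
  Step 3: replace a->c
  Step 4: keep 'e'
  Step 5: insert 'b' [insertion #2]
  Step 6: insert 'a' [insertion #3]
  Step 7: replace c->d
Total insertions: 3

3


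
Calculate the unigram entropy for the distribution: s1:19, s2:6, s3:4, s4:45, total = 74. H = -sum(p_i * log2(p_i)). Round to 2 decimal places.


Computing entropy H = -sum(p_i * log2(p_i)):
  s1: p = 19/74 = 0.2568, -p*log2(p) = 0.5036
  s2: p = 6/74 = 0.0811, -p*log2(p) = 0.2939
  s3: p = 4/74 = 0.0541, -p*log2(p) = 0.2275
  s4: p = 45/74 = 0.6081, -p*log2(p) = 0.4364
H = sum of terms = 1.4614
Rounded to 2 decimals: 1.46

1.46


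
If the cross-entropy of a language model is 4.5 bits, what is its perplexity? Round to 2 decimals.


Perplexity formula: PP = 2^H
H = 4.5
PP = 2^4.5
Decompose: 2^4.5 = 2^4 * 2^0.5 = 2^4 * sqrt(2)
2^4 = 16, sqrt(2) ~ 1.4142136
PP ~ 16 * 1.4142136 = 22.6274176
Rounded to 2 decimals: 22.63

22.63


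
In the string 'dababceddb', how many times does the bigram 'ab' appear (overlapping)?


Scanning 'dababceddb' for bigram 'ab':
  Position 0: 'da' -> no
  Position 1: 'ab' -> MATCH
  Position 2: 'ba' -> no
  Position 3: 'ab' -> MATCH
  Position 4: 'bc' -> no
  Position 5: 'ce' -> no
  Position 6: 'ed' -> no
  Position 7: 'dd' -> no
  Position 8: 'db' -> no
Total matches: 2

2


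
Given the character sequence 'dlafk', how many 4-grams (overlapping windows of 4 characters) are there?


String 'dlafk' has length L = 5.
Number of overlapping n-grams = L - n + 1
Substituting: 5 - 4 + 1 = 2

2


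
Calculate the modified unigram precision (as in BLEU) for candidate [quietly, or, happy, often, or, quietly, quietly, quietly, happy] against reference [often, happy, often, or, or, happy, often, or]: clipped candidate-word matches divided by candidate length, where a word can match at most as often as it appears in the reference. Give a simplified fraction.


Reference word counts: {'happy': 2, 'often': 3, 'or': 3}
Checking each candidate word (with clipping):
  'quietly' -> not in reference -> no match (matches: 0)
  'or' -> in reference (ref count 3, used 1/3) -> match (matches: 1)
  'happy' -> in reference (ref count 2, used 1/2) -> match (matches: 2)
  'often' -> in reference (ref count 3, used 1/3) -> match (matches: 3)
  'or' -> in reference (ref count 3, used 2/3) -> match (matches: 4)
  'quietly' -> not in reference -> no match (matches: 4)
  'quietly' -> not in reference -> no match (matches: 4)
  'quietly' -> not in reference -> no match (matches: 4)
  'happy' -> in reference (ref count 2, used 2/2) -> match (matches: 5)
Clipped matches: 5, Candidate length: 9
Precision = 5/9

5/9


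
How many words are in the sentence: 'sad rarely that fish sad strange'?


Counting words by splitting on spaces:
  Word 1: 'sad'
  Word 2: 'rarely'
  Word 3: 'that'
  Word 4: 'fish'
  Word 5: 'sad'
  Word 6: 'strange'
Total words: 6

6


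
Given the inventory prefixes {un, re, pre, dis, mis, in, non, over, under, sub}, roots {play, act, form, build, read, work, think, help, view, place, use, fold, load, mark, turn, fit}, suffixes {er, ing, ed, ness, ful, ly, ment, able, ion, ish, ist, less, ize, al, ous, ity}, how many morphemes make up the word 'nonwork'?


Segmenting 'nonwork' against the inventory:
  'non' -> prefix (morpheme 1)
  'work' -> root (morpheme 2)
Total morphemes: 2

2


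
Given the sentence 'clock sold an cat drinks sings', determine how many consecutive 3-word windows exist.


Word trigrams from [6] words:
  Trigram 1: (clock sold an)
  Trigram 2: (sold an cat)
  Trigram 3: (an cat drinks)
  Trigram 4: (cat drinks sings)
Total word trigrams: 6 - 2 = 4

4


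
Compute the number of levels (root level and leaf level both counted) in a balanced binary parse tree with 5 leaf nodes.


In a balanced binary tree with n leaves the deepest leaf is ceil(log2(n)) edges below the root,
so counting node levels inclusive of root and leaves gives ceil(log2(n)) + 1 levels.
log2(5) = 2.3219
ceil(2.3219) = 3
levels = 3 + 1 = 4

4


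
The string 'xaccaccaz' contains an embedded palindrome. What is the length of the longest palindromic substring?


Scanning 'xaccaccaz' for palindromic substrings.
Substring at positions 1-7: 'accacca'.
Check: reverse('accacca') = 'accacca' -> palindrome confirmed.
Neighbouring characters ('x' / 'z') break symmetry, so it cannot extend further.
No longer palindromic substring exists; longest length = 7

7


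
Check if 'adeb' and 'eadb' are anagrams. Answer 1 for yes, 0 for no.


Sort characters of 'adeb': 'abde'
Sort characters of 'eadb': 'abde'
Sorted forms match -> they ARE anagrams
Result: 1

1


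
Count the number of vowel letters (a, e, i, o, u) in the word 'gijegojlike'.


Scanning each character of 'gijegojlike':
  Position 1: 'g' -> consonant (running count: 0)
  Position 2: 'i' -> vowel (running count: 1)
  Position 3: 'j' -> consonant (running count: 1)
  Position 4: 'e' -> vowel (running count: 2)
  Position 5: 'g' -> consonant (running count: 2)
  Position 6: 'o' -> vowel (running count: 3)
  Position 7: 'j' -> consonant (running count: 3)
  Position 8: 'l' -> consonant (running count: 3)
  Position 9: 'i' -> vowel (running count: 4)
  Position 10: 'k' -> consonant (running count: 4)
  Position 11: 'e' -> vowel (running count: 5)
Total vowels: 5

5


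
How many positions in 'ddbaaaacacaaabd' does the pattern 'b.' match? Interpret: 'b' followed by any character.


Pattern: b. means 'b' followed by any character.
Scanning 'ddbaaaacacaaabd' position-by-position:
  Pos 0: window 'dd' -> no
  Pos 1: window 'db' -> no
  Pos 2: window 'ba' -> MATCH
  Pos 3: window 'aa' -> no
  Pos 4: window 'aa' -> no
  Pos 5: window 'aa' -> no
  Pos 6: window 'ac' -> no
  Pos 7: window 'ca' -> no
  Pos 8: window 'ac' -> no
  Pos 9: window 'ca' -> no
  Pos 10: window 'aa' -> no
  Pos 11: window 'aa' -> no
  Pos 12: window 'ab' -> no
  Pos 13: window 'bd' -> MATCH
  Pos 14: window 'd' -> no
Total matches: 2

2


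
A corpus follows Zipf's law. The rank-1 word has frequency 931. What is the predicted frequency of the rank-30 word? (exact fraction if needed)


Zipf's law: freq(rank) = f1 / rank
f1 = 931, rank = 30
freq = 931 / 30
GCD(931, 30) = 1
Simplified: 931/30

931/30


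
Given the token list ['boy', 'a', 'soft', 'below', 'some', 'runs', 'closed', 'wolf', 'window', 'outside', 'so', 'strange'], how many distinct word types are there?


Listing all tokens and tracking unique types:
  Token 1: 'boy' -> NEW (unique so far: 1)
  Token 2: 'a' -> NEW (unique so far: 2)
  Token 3: 'soft' -> NEW (unique so far: 3)
  Token 4: 'below' -> NEW (unique so far: 4)
  Token 5: 'some' -> NEW (unique so far: 5)
  Token 6: 'runs' -> NEW (unique so far: 6)
  Token 7: 'closed' -> NEW (unique so far: 7)
  Token 8: 'wolf' -> NEW (unique so far: 8)
  Token 9: 'window' -> NEW (unique so far: 9)
  Token 10: 'outside' -> NEW (unique so far: 10)
  Token 11: 'so' -> NEW (unique so far: 11)
  Token 12: 'strange' -> NEW (unique so far: 12)
Unique types: ('a', 'below', 'boy', 'closed', 'outside', 'runs', 'so', 'soft', 'some', 'strange', 'window', 'wolf')
Vocabulary size: 12

12


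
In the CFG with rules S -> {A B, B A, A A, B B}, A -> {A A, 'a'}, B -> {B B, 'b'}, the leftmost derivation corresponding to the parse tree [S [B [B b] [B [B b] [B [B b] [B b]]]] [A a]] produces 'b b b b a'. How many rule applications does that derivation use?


Every bracketed nonterminal node [X ...] in the tree is produced by exactly one rule application.
Reading the tree off as a leftmost derivation:
  Step 1: S  =>  B A   (applied S -> B A)
  Step 2: B A  =>  B B A   (applied B -> B B)
  Step 3: B B A  =>  b B A   (applied B -> b)
  Step 4: b B A  =>  b B B A   (applied B -> B B)
  Step 5: b B B A  =>  b b B A   (applied B -> b)
  Step 6: b b B A  =>  b b B B A   (applied B -> B B)
  Step 7: b b B B A  =>  b b b B A   (applied B -> b)
  Step 8: b b b B A  =>  b b b b A   (applied B -> b)
  Step 9: b b b b A  =>  b b b b a   (applied A -> a)
Final yield: b b b b a
Total rewrite steps: 9

9


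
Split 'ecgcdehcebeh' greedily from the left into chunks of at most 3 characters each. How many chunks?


'ecgcdehcebeh' has 12 characters.
Chunking with max size 3:
  Chunk 1: 'ecg' (positions 0-2)
  Chunk 2: 'cde' (positions 3-5)
  Chunk 3: 'hce' (positions 6-8)
  Chunk 4: 'beh' (positions 9-11)
Total chunks: ceil(12 / 3) = 4

4


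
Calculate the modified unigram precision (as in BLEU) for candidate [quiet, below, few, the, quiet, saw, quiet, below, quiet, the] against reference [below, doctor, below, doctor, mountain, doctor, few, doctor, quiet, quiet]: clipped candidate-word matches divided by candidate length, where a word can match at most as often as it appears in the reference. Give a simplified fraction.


Reference word counts: {'below': 2, 'doctor': 4, 'few': 1, 'mountain': 1, 'quiet': 2}
Checking each candidate word (with clipping):
  'quiet' -> in reference (ref count 2, used 1/2) -> match (matches: 1)
  'below' -> in reference (ref count 2, used 1/2) -> match (matches: 2)
  'few' -> in reference (ref count 1, used 1/1) -> match (matches: 3)
  'the' -> not in reference -> no match (matches: 3)
  'quiet' -> in reference (ref count 2, used 2/2) -> match (matches: 4)
  'saw' -> not in reference -> no match (matches: 4)
  'quiet' -> ref count 2 already used up (2/2) -> clipped, no match (matches: 4)
  'below' -> in reference (ref count 2, used 2/2) -> match (matches: 5)
  'quiet' -> ref count 2 already used up (2/2) -> clipped, no match (matches: 5)
  'the' -> not in reference -> no match (matches: 5)
Clipped matches: 5, Candidate length: 10
Precision = 5/10 = 1/2

1/2


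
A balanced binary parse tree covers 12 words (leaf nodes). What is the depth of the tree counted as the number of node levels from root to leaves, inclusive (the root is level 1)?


In a balanced binary tree with n leaves the deepest leaf is ceil(log2(n)) edges below the root,
so counting node levels inclusive of root and leaves gives ceil(log2(n)) + 1 levels.
log2(12) = 3.5850
ceil(3.5850) = 4
levels = 4 + 1 = 5

5


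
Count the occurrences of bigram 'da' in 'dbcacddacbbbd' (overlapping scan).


Scanning 'dbcacddacbbbd' for bigram 'da':
  Position 0: 'db' -> no
  Position 1: 'bc' -> no
  Position 2: 'ca' -> no
  Position 3: 'ac' -> no
  Position 4: 'cd' -> no
  Position 5: 'dd' -> no
  Position 6: 'da' -> MATCH
  Position 7: 'ac' -> no
  Position 8: 'cb' -> no
  Position 9: 'bb' -> no
  Position 10: 'bb' -> no
  Position 11: 'bd' -> no
Total matches: 1

1


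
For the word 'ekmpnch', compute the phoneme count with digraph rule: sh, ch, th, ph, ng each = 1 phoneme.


Parsing 'ekmpnch' greedily, digraphs first:
  'e' -> vowel phoneme (phonemes so far: 1)
  'k' -> consonant phoneme (phonemes so far: 2)
  'm' -> consonant phoneme (phonemes so far: 3)
  'p' -> consonant phoneme (phonemes so far: 4)
  'n' -> consonant phoneme (phonemes so far: 5)
  'ch' -> digraph (1 consonant phoneme) (phonemes so far: 6)
Total phonemes: 6

6


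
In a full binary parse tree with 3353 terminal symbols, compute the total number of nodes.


Leaf nodes (terminals): 3353
Internal nodes = n - 1 = 3353 - 1 = 3352
Total = leaves + internal = 3353 + 3352 = 6705

6705


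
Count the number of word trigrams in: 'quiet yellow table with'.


Word trigrams from [4] words:
  Trigram 1: (quiet yellow table)
  Trigram 2: (yellow table with)
Total word trigrams: 4 - 2 = 2

2


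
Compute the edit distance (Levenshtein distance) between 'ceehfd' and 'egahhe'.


Building DP table for s1='ceehfd' (len 6) and s2='egahhe' (len 6):
       e  g  a  h  h  e
    0  1  2  3  4  5  6
  c 1  1  2  3  4  5  6
  e 2  1  2  3  4  5  5
  e 3  2  2  3  4  5  5
  h 4  3  3  3  3  4  5
  f 5  4  4  4  4  4  5
  d 6  5  5  5  5  5  5
Edit distance = dp[6][6] = 5

5


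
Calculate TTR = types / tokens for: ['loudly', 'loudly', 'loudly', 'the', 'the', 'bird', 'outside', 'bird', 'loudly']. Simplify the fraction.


Tokens: 9
Unique types: ('bird', 'loudly', 'outside', 'the') = 4
TTR = 4/9
Already in lowest terms.

4/9


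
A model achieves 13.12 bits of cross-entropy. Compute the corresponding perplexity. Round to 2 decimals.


Perplexity formula: PP = 2^H
H = 13.12
PP = 2^13.12
Decompose: 2^13.12 = 2^13 * 2^0.12
2^13 = 8192, 2^0.12 ~ 1.0867349
PP ~ 8192 * 1.0867349 = 8902.5323008
Rounded to 2 decimals: 8902.53

8902.53


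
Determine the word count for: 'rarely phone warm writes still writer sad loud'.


Counting words by splitting on spaces:
  Word 1: 'rarely'
  Word 2: 'phone'
  Word 3: 'warm'
  Word 4: 'writes'
  Word 5: 'still'
  Word 6: 'writer'
  Word 7: 'sad'
  Word 8: 'loud'
Total words: 8

8


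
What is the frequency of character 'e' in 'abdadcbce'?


Scanning 'abdadcbce' for 'e':
  Position 8: 'e' -> MATCH (count: 1)
Total occurrences of 'e': 1

1


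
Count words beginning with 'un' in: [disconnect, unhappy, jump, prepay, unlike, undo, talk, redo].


Checking each word for prefix 'un':
  'disconnect' -> no (count: 0)
  'unhappy' -> YES, starts with 'un' (count: 1)
  'jump' -> no (count: 1)
  'prepay' -> no (count: 1)
  'unlike' -> YES, starts with 'un' (count: 2)
  'undo' -> YES, starts with 'un' (count: 3)
  'talk' -> no (count: 3)
  'redo' -> no (count: 3)
Total with prefix 'un': 3

3


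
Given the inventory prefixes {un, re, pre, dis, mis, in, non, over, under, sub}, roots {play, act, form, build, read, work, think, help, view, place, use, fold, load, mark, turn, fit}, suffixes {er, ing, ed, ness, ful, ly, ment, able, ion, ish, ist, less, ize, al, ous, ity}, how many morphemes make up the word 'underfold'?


Segmenting 'underfold' against the inventory:
  'under' -> prefix (morpheme 1)
  'fold' -> root (morpheme 2)
Total morphemes: 2

2


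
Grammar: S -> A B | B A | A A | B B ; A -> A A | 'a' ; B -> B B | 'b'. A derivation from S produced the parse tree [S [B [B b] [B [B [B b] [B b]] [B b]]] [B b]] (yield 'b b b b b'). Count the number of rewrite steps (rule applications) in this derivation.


Every bracketed nonterminal node [X ...] in the tree is produced by exactly one rule application.
Reading the tree off as a leftmost derivation:
  Step 1: S  =>  B B   (applied S -> B B)
  Step 2: B B  =>  B B B   (applied B -> B B)
  Step 3: B B B  =>  b B B   (applied B -> b)
  Step 4: b B B  =>  b B B B   (applied B -> B B)
  Step 5: b B B B  =>  b B B B B   (applied B -> B B)
  Step 6: b B B B B  =>  b b B B B   (applied B -> b)
  Step 7: b b B B B  =>  b b b B B   (applied B -> b)
  Step 8: b b b B B  =>  b b b b B   (applied B -> b)
  Step 9: b b b b B  =>  b b b b b   (applied B -> b)
Final yield: b b b b b
Total rewrite steps: 9

9


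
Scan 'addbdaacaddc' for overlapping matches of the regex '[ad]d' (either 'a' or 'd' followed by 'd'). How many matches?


Pattern: [ad]d means either 'a' or 'd' followed by 'd'.
Scanning 'addbdaacaddc' position-by-position:
  Pos 0: window 'ad' -> MATCH
  Pos 1: window 'dd' -> MATCH
  Pos 2: window 'db' -> no
  Pos 3: window 'bd' -> no
  Pos 4: window 'da' -> no
  Pos 5: window 'aa' -> no
  Pos 6: window 'ac' -> no
  Pos 7: window 'ca' -> no
  Pos 8: window 'ad' -> MATCH
  Pos 9: window 'dd' -> MATCH
  Pos 10: window 'dc' -> no
  Pos 11: window 'c' -> no
Total matches: 4

4


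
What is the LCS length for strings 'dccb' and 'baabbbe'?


DP table for LCS of 'dccb' and 'baabbbe':
       b  a  a  b  b  b  e
    0  0  0  0  0  0  0  0
  d 0  0  0  0  0  0  0  0
  c 0  0  0  0  0  0  0  0
  c 0  0  0  0  0  0  0  0
  b 0  1  1  1  1  1  1  1
LCS: 'b'
LCS length = 1

1


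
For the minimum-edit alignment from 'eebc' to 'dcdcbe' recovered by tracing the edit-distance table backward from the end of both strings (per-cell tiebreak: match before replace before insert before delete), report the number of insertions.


Edit distance = 5. Backtracking from cell (4, 6) with preference match > replace > insert > delete,
then listing the resulting alignment 'eebc' -> 'dcdcbe' left to right:
  Step 1: insert 'd' [insertion #1]
  Step 2: insert 'c' [insertion #2]
  Step 3: replace e->d
  Step 4: replace e->c
  Step 5: keep 'b'
  Step 6: replace c->e
Total insertions: 2

2


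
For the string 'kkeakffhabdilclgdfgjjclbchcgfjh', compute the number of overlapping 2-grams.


String 'kkeakffhabdilclgdfgjjclbchcgfjh' has length L = 31.
Number of overlapping n-grams = L - n + 1
Substituting: 31 - 2 + 1 = 30

30


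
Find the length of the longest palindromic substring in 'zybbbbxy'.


Scanning 'zybbbbxy' for palindromic substrings.
Substring at positions 2-5: 'bbbb'.
Check: reverse('bbbb') = 'bbbb' -> palindrome confirmed.
Neighbouring characters ('y' / 'x') break symmetry, so it cannot extend further.
No longer palindromic substring exists; longest length = 4

4


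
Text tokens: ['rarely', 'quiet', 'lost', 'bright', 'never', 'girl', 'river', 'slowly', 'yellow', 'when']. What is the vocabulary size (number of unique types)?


Listing all tokens and tracking unique types:
  Token 1: 'rarely' -> NEW (unique so far: 1)
  Token 2: 'quiet' -> NEW (unique so far: 2)
  Token 3: 'lost' -> NEW (unique so far: 3)
  Token 4: 'bright' -> NEW (unique so far: 4)
  Token 5: 'never' -> NEW (unique so far: 5)
  Token 6: 'girl' -> NEW (unique so far: 6)
  Token 7: 'river' -> NEW (unique so far: 7)
  Token 8: 'slowly' -> NEW (unique so far: 8)
  Token 9: 'yellow' -> NEW (unique so far: 9)
  Token 10: 'when' -> NEW (unique so far: 10)
Unique types: ('bright', 'girl', 'lost', 'never', 'quiet', 'rarely', 'river', 'slowly', 'when', 'yellow')
Vocabulary size: 10

10


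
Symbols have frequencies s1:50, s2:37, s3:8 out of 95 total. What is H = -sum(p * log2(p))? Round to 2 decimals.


Computing entropy H = -sum(p_i * log2(p_i)):
  s1: p = 50/95 = 0.5263, -p*log2(p) = 0.4874
  s2: p = 37/95 = 0.3895, -p*log2(p) = 0.5298
  s3: p = 8/95 = 0.0842, -p*log2(p) = 0.3006
H = sum of terms = 1.3178
Rounded to 2 decimals: 1.32

1.32


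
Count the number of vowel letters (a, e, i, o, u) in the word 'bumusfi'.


Scanning each character of 'bumusfi':
  Position 1: 'b' -> consonant (running count: 0)
  Position 2: 'u' -> vowel (running count: 1)
  Position 3: 'm' -> consonant (running count: 1)
  Position 4: 'u' -> vowel (running count: 2)
  Position 5: 's' -> consonant (running count: 2)
  Position 6: 'f' -> consonant (running count: 2)
  Position 7: 'i' -> vowel (running count: 3)
Total vowels: 3

3


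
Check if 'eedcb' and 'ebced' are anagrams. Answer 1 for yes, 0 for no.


Sort characters of 'eedcb': 'bcdee'
Sort characters of 'ebced': 'bcdee'
Sorted forms match -> they ARE anagrams
Result: 1

1


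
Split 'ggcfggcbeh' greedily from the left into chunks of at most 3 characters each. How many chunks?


'ggcfggcbeh' has 10 characters.
Chunking with max size 3:
  Chunk 1: 'ggc' (positions 0-2)
  Chunk 2: 'fgg' (positions 3-5)
  Chunk 3: 'cbe' (positions 6-8)
  Chunk 4: 'h' (positions 9-9)
Total chunks: ceil(10 / 3) = 4

4


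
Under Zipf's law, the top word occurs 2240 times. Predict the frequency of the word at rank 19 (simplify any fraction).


Zipf's law: freq(rank) = f1 / rank
f1 = 2240, rank = 19
freq = 2240 / 19
GCD(2240, 19) = 1
Simplified: 2240/19

2240/19


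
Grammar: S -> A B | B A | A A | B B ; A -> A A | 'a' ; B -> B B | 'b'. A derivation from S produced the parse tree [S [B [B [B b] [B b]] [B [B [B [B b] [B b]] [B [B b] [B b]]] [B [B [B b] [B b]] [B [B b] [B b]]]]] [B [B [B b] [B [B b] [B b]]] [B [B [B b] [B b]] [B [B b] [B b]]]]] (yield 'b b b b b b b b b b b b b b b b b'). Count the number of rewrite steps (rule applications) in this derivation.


Every bracketed nonterminal node [X ...] in the tree is produced by exactly one rule application.
Reading the tree off as a leftmost derivation:
  Step 1: S  =>  B B   (applied S -> B B)
  Step 2: B B  =>  B B B   (applied B -> B B)
  Step 3: B B B  =>  B B B B   (applied B -> B B)
  Step 4: B B B B  =>  b B B B   (applied B -> b)
  Step 5: b B B B  =>  b b B B   (applied B -> b)
  Step 6: b b B B  =>  b b B B B   (applied B -> B B)
  Step 7: b b B B B  =>  b b B B B B   (applied B -> B B)
  Step 8: b b B B B B  =>  b b B B B B B   (applied B -> B B)
  Step 9: b b B B B B B  =>  b b b B B B B   (applied B -> b)
  Step 10: b b b B B B B  =>  b b b b B B B   (applied B -> b)
  Step 11: b b b b B B B  =>  b b b b B B B B   (applied B -> B B)
  Step 12: b b b b B B B B  =>  b b b b b B B B   (applied B -> b)
  Step 13: b b b b b B B B  =>  b b b b b b B B   (applied B -> b)
  Step 14: b b b b b b B B  =>  b b b b b b B B B   (applied B -> B B)
  Step 15: b b b b b b B B B  =>  b b b b b b B B B B   (applied B -> B B)
  Step 16: b b b b b b B B B B  =>  b b b b b b b B B B   (applied B -> b)
  Step 17: b b b b b b b B B B  =>  b b b b b b b b B B   (applied B -> b)
  Step 18: b b b b b b b b B B  =>  b b b b b b b b B B B   (applied B -> B B)
  Step 19: b b b b b b b b B B B  =>  b b b b b b b b b B B   (applied B -> b)
  Step 20: b b b b b b b b b B B  =>  b b b b b b b b b b B   (applied B -> b)
  Step 21: b b b b b b b b b b B  =>  b b b b b b b b b b B B   (applied B -> B B)
  Step 22: b b b b b b b b b b B B  =>  b b b b b b b b b b B B B   (applied B -> B B)
  Step 23: b b b b b b b b b b B B B  =>  b b b b b b b b b b b B B   (applied B -> b)
  Step 24: b b b b b b b b b b b B B  =>  b b b b b b b b b b b B B B   (applied B -> B B)
  Step 25: b b b b b b b b b b b B B B  =>  b b b b b b b b b b b b B B   (applied B -> b)
  Step 26: b b b b b b b b b b b b B B  =>  b b b b b b b b b b b b b B   (applied B -> b)
  Step 27: b b b b b b b b b b b b b B  =>  b b b b b b b b b b b b b B B   (applied B -> B B)
  Step 28: b b b b b b b b b b b b b B B  =>  b b b b b b b b b b b b b B B B   (applied B -> B B)
  Step 29: b b b b b b b b b b b b b B B B  =>  b b b b b b b b b b b b b b B B   (applied B -> b)
  Step 30: b b b b b b b b b b b b b b B B  =>  b b b b b b b b b b b b b b b B   (applied B -> b)
  Step 31: b b b b b b b b b b b b b b b B  =>  b b b b b b b b b b b b b b b B B   (applied B -> B B)
  Step 32: b b b b b b b b b b b b b b b B B  =>  b b b b b b b b b b b b b b b b B   (applied B -> b)
  Step 33: b b b b b b b b b b b b b b b b B  =>  b b b b b b b b b b b b b b b b b   (applied B -> b)
Final yield: b b b b b b b b b b b b b b b b b
Total rewrite steps: 33

33


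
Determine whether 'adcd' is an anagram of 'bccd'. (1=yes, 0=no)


Sort characters of 'adcd': 'acdd'
Sort characters of 'bccd': 'bccd'
Sorted forms differ -> they are NOT anagrams
Result: 0

0


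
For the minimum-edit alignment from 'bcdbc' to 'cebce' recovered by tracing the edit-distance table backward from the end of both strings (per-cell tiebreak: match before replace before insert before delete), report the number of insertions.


Edit distance = 3. Backtracking from cell (5, 5) with preference match > replace > insert > delete,
then listing the resulting alignment 'bcdbc' -> 'cebce' left to right:
  Step 1: delete 'b'
  Step 2: keep 'c'
  Step 3: replace d->e
  Step 4: keep 'b'
  Step 5: keep 'c'
  Step 6: insert 'e' [insertion #1]
Total insertions: 1

1


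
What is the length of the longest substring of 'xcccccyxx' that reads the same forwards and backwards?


Scanning 'xcccccyxx' for palindromic substrings.
Substring at positions 1-5: 'ccccc'.
Check: reverse('ccccc') = 'ccccc' -> palindrome confirmed.
Neighbouring characters ('x' / 'y') break symmetry, so it cannot extend further.
No longer palindromic substring exists; longest length = 5

5


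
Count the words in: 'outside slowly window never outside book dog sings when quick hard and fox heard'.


Counting words by splitting on spaces:
  Word 1: 'outside'
  Word 2: 'slowly'
  Word 3: 'window'
  Word 4: 'never'
  Word 5: 'outside'
  Word 6: 'book'
  Word 7: 'dog'
  Word 8: 'sings'
  Word 9: 'when'
  Word 10: 'quick'
  Word 11: 'hard'
  Word 12: 'and'
  Word 13: 'fox'
  Word 14: 'heard'
Total words: 14

14


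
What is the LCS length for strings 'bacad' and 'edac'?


DP table for LCS of 'bacad' and 'edac':
       e  d  a  c
    0  0  0  0  0
  b 0  0  0  0  0
  a 0  0  0  1  1
  c 0  0  0  1  2
  a 0  0  0  1  2
  d 0  0  1  1  2
LCS: 'ac'
LCS length = 2

2


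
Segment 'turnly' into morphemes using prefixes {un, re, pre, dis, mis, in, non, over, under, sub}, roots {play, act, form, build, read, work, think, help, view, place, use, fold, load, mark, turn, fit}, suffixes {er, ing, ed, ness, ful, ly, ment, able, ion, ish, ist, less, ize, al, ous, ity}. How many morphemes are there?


Segmenting 'turnly' against the inventory:
  'turn' -> root (morpheme 1)
  'ly' -> suffix (morpheme 2)
Total morphemes: 2

2


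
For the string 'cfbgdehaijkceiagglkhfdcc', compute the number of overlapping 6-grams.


String 'cfbgdehaijkceiagglkhfdcc' has length L = 24.
Number of overlapping n-grams = L - n + 1
Substituting: 24 - 6 + 1 = 19

19


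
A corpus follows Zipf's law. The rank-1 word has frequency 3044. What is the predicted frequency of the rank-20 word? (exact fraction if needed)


Zipf's law: freq(rank) = f1 / rank
f1 = 3044, rank = 20
freq = 3044 / 20
GCD(3044, 20) = 4
Simplified: 761/5

761/5


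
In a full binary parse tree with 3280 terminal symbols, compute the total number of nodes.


Leaf nodes (terminals): 3280
Internal nodes = n - 1 = 3280 - 1 = 3279
Total = leaves + internal = 3280 + 3279 = 6559

6559


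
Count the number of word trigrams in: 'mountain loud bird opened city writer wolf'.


Word trigrams from [7] words:
  Trigram 1: (mountain loud bird)
  Trigram 2: (loud bird opened)
  Trigram 3: (bird opened city)
  Trigram 4: (opened city writer)
  Trigram 5: (city writer wolf)
Total word trigrams: 7 - 2 = 5

5


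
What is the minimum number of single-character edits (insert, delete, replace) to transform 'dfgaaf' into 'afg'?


Building DP table for s1='dfgaaf' (len 6) and s2='afg' (len 3):
       a  f  g
    0  1  2  3
  d 1  1  2  3
  f 2  2  1  2
  g 3  3  2  1
  a 4  3  3  2
  a 5  4  4  3
  f 6  5  4  4
Edit distance = dp[6][3] = 4

4


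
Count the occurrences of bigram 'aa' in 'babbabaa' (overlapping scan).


Scanning 'babbabaa' for bigram 'aa':
  Position 0: 'ba' -> no
  Position 1: 'ab' -> no
  Position 2: 'bb' -> no
  Position 3: 'ba' -> no
  Position 4: 'ab' -> no
  Position 5: 'ba' -> no
  Position 6: 'aa' -> MATCH
Total matches: 1

1


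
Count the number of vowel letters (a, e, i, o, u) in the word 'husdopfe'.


Scanning each character of 'husdopfe':
  Position 1: 'h' -> consonant (running count: 0)
  Position 2: 'u' -> vowel (running count: 1)
  Position 3: 's' -> consonant (running count: 1)
  Position 4: 'd' -> consonant (running count: 1)
  Position 5: 'o' -> vowel (running count: 2)
  Position 6: 'p' -> consonant (running count: 2)
  Position 7: 'f' -> consonant (running count: 2)
  Position 8: 'e' -> vowel (running count: 3)
Total vowels: 3

3


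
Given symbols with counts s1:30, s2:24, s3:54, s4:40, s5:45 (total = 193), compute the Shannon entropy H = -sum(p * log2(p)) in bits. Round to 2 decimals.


Computing entropy H = -sum(p_i * log2(p_i)):
  s1: p = 30/193 = 0.1554, -p*log2(p) = 0.4174
  s2: p = 24/193 = 0.1244, -p*log2(p) = 0.3740
  s3: p = 54/193 = 0.2798, -p*log2(p) = 0.5141
  s4: p = 40/193 = 0.2073, -p*log2(p) = 0.4706
  s5: p = 45/193 = 0.2332, -p*log2(p) = 0.4898
H = sum of terms = 2.2659
Rounded to 2 decimals: 2.27

2.27


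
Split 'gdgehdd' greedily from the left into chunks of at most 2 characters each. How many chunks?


'gdgehdd' has 7 characters.
Chunking with max size 2:
  Chunk 1: 'gd' (positions 0-1)
  Chunk 2: 'ge' (positions 2-3)
  Chunk 3: 'hd' (positions 4-5)
  Chunk 4: 'd' (positions 6-6)
Total chunks: ceil(7 / 2) = 4

4


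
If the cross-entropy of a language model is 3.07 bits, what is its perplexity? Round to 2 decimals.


Perplexity formula: PP = 2^H
H = 3.07
PP = 2^3.07
Decompose: 2^3.07 = 2^3 * 2^0.07
2^3 = 8, 2^0.07 ~ 1.0497167
PP ~ 8 * 1.0497167 = 8.3977336
Rounded to 2 decimals: 8.40

8.40


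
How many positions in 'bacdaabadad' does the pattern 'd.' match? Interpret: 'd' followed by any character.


Pattern: d. means 'd' followed by any character.
Scanning 'bacdaabadad' position-by-position:
  Pos 0: window 'ba' -> no
  Pos 1: window 'ac' -> no
  Pos 2: window 'cd' -> no
  Pos 3: window 'da' -> MATCH
  Pos 4: window 'aa' -> no
  Pos 5: window 'ab' -> no
  Pos 6: window 'ba' -> no
  Pos 7: window 'ad' -> no
  Pos 8: window 'da' -> MATCH
  Pos 9: window 'ad' -> no
  Pos 10: window 'd' -> no
Total matches: 2

2


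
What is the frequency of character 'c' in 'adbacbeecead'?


Scanning 'adbacbeecead' for 'c':
  Position 4: 'c' -> MATCH (count: 1)
  Position 8: 'c' -> MATCH (count: 2)
Total occurrences of 'c': 2

2


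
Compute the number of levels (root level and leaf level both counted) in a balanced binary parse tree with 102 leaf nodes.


In a balanced binary tree with n leaves the deepest leaf is ceil(log2(n)) edges below the root,
so counting node levels inclusive of root and leaves gives ceil(log2(n)) + 1 levels.
log2(102) = 6.6724
ceil(6.6724) = 7
levels = 7 + 1 = 8

8


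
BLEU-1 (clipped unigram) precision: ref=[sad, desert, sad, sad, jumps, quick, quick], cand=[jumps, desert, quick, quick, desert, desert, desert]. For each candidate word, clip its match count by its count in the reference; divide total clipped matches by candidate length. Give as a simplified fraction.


Reference word counts: {'desert': 1, 'jumps': 1, 'quick': 2, 'sad': 3}
Checking each candidate word (with clipping):
  'jumps' -> in reference (ref count 1, used 1/1) -> match (matches: 1)
  'desert' -> in reference (ref count 1, used 1/1) -> match (matches: 2)
  'quick' -> in reference (ref count 2, used 1/2) -> match (matches: 3)
  'quick' -> in reference (ref count 2, used 2/2) -> match (matches: 4)
  'desert' -> ref count 1 already used up (1/1) -> clipped, no match (matches: 4)
  'desert' -> ref count 1 already used up (1/1) -> clipped, no match (matches: 4)
  'desert' -> ref count 1 already used up (1/1) -> clipped, no match (matches: 4)
Clipped matches: 4, Candidate length: 7
Precision = 4/7

4/7


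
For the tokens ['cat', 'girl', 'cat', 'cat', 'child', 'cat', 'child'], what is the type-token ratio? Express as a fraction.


Tokens: 7
Unique types: ('cat', 'child', 'girl') = 3
TTR = 3/7
Already in lowest terms.

3/7


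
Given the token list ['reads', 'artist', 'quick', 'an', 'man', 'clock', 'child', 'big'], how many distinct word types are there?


Listing all tokens and tracking unique types:
  Token 1: 'reads' -> NEW (unique so far: 1)
  Token 2: 'artist' -> NEW (unique so far: 2)
  Token 3: 'quick' -> NEW (unique so far: 3)
  Token 4: 'an' -> NEW (unique so far: 4)
  Token 5: 'man' -> NEW (unique so far: 5)
  Token 6: 'clock' -> NEW (unique so far: 6)
  Token 7: 'child' -> NEW (unique so far: 7)
  Token 8: 'big' -> NEW (unique so far: 8)
Unique types: ('an', 'artist', 'big', 'child', 'clock', 'man', 'quick', 'reads')
Vocabulary size: 8

8


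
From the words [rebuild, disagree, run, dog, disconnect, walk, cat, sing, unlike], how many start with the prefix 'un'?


Checking each word for prefix 'un':
  'rebuild' -> no (count: 0)
  'disagree' -> no (count: 0)
  'run' -> no (count: 0)
  'dog' -> no (count: 0)
  'disconnect' -> no (count: 0)
  'walk' -> no (count: 0)
  'cat' -> no (count: 0)
  'sing' -> no (count: 0)
  'unlike' -> YES, starts with 'un' (count: 1)
Total with prefix 'un': 1

1


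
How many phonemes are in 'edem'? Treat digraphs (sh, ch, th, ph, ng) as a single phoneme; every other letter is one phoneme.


Parsing 'edem' greedily, digraphs first:
  'e' -> vowel phoneme (phonemes so far: 1)
  'd' -> consonant phoneme (phonemes so far: 2)
  'e' -> vowel phoneme (phonemes so far: 3)
  'm' -> consonant phoneme (phonemes so far: 4)
Total phonemes: 4

4


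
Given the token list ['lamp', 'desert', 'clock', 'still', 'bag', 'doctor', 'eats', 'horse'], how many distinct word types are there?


Listing all tokens and tracking unique types:
  Token 1: 'lamp' -> NEW (unique so far: 1)
  Token 2: 'desert' -> NEW (unique so far: 2)
  Token 3: 'clock' -> NEW (unique so far: 3)
  Token 4: 'still' -> NEW (unique so far: 4)
  Token 5: 'bag' -> NEW (unique so far: 5)
  Token 6: 'doctor' -> NEW (unique so far: 6)
  Token 7: 'eats' -> NEW (unique so far: 7)
  Token 8: 'horse' -> NEW (unique so far: 8)
Unique types: ('bag', 'clock', 'desert', 'doctor', 'eats', 'horse', 'lamp', 'still')
Vocabulary size: 8

8


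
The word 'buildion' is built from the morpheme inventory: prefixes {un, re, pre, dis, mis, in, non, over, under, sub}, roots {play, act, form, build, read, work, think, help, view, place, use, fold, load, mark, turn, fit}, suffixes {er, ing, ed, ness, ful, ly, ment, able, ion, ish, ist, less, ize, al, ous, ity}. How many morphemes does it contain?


Segmenting 'buildion' against the inventory:
  'build' -> root (morpheme 1)
  'ion' -> suffix (morpheme 2)
Total morphemes: 2

2


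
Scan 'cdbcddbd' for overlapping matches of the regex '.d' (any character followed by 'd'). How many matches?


Pattern: .d means any character followed by 'd'.
Scanning 'cdbcddbd' position-by-position:
  Pos 0: window 'cd' -> MATCH
  Pos 1: window 'db' -> no
  Pos 2: window 'bc' -> no
  Pos 3: window 'cd' -> MATCH
  Pos 4: window 'dd' -> MATCH
  Pos 5: window 'db' -> no
  Pos 6: window 'bd' -> MATCH
  Pos 7: window 'd' -> no
Total matches: 4

4


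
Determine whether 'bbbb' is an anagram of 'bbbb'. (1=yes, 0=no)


Sort characters of 'bbbb': 'bbbb'
Sort characters of 'bbbb': 'bbbb'
Sorted forms match -> they ARE anagrams
Result: 1

1


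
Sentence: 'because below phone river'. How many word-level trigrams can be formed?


Word trigrams from [4] words:
  Trigram 1: (because below phone)
  Trigram 2: (below phone river)
Total word trigrams: 4 - 2 = 2

2


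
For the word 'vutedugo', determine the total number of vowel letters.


Scanning each character of 'vutedugo':
  Position 1: 'v' -> consonant (running count: 0)
  Position 2: 'u' -> vowel (running count: 1)
  Position 3: 't' -> consonant (running count: 1)
  Position 4: 'e' -> vowel (running count: 2)
  Position 5: 'd' -> consonant (running count: 2)
  Position 6: 'u' -> vowel (running count: 3)
  Position 7: 'g' -> consonant (running count: 3)
  Position 8: 'o' -> vowel (running count: 4)
Total vowels: 4

4


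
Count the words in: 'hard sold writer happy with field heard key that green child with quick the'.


Counting words by splitting on spaces:
  Word 1: 'hard'
  Word 2: 'sold'
  Word 3: 'writer'
  Word 4: 'happy'
  Word 5: 'with'
  Word 6: 'field'
  Word 7: 'heard'
  Word 8: 'key'
  Word 9: 'that'
  Word 10: 'green'
  Word 11: 'child'
  Word 12: 'with'
  Word 13: 'quick'
  Word 14: 'the'
Total words: 14

14


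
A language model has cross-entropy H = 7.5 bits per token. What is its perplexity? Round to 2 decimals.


Perplexity formula: PP = 2^H
H = 7.5
PP = 2^7.5
Decompose: 2^7.5 = 2^7 * 2^0.5 = 2^7 * sqrt(2)
2^7 = 128, sqrt(2) ~ 1.4142136
PP ~ 128 * 1.4142136 = 181.0193408
Rounded to 2 decimals: 181.02

181.02


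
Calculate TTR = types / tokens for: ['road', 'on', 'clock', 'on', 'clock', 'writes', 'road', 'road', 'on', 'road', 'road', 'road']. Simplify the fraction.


Tokens: 12
Unique types: ('clock', 'on', 'road', 'writes') = 4
TTR = 4/12
Simplify: divide both by 4 -> 1/3
TTR = 1/3

1/3


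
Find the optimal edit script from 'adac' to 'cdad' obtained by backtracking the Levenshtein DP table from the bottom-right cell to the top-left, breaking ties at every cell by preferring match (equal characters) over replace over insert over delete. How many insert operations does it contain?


Edit distance = 2. Backtracking from cell (4, 4) with preference match > replace > insert > delete,
then listing the resulting alignment 'adac' -> 'cdad' left to right:
  Step 1: replace a->c
  Step 2: keep 'd'
  Step 3: keep 'a'
  Step 4: replace c->d
Total insertions: 0

0


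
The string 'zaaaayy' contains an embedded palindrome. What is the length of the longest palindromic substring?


Scanning 'zaaaayy' for palindromic substrings.
Substring at positions 1-4: 'aaaa'.
Check: reverse('aaaa') = 'aaaa' -> palindrome confirmed.
Neighbouring characters ('z' / 'y') break symmetry, so it cannot extend further.
No longer palindromic substring exists; longest length = 4

4


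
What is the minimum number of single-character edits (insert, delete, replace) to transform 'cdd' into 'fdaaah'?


Building DP table for s1='cdd' (len 3) and s2='fdaaah' (len 6):
       f  d  a  a  a  h
    0  1  2  3  4  5  6
  c 1  1  2  3  4  5  6
  d 2  2  1  2  3  4  5
  d 3  3  2  2  3  4  5
Edit distance = dp[3][6] = 5

5


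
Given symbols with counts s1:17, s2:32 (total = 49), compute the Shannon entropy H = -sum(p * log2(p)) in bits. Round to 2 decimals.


Computing entropy H = -sum(p_i * log2(p_i)):
  s1: p = 17/49 = 0.3469, -p*log2(p) = 0.5299
  s2: p = 32/49 = 0.6531, -p*log2(p) = 0.4014
H = sum of terms = 0.9313
Rounded to 2 decimals: 0.93

0.93


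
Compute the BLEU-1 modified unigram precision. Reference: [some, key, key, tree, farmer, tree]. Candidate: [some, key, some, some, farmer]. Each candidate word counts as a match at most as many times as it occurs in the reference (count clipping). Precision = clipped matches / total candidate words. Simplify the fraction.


Reference word counts: {'farmer': 1, 'key': 2, 'some': 1, 'tree': 2}
Checking each candidate word (with clipping):
  'some' -> in reference (ref count 1, used 1/1) -> match (matches: 1)
  'key' -> in reference (ref count 2, used 1/2) -> match (matches: 2)
  'some' -> ref count 1 already used up (1/1) -> clipped, no match (matches: 2)
  'some' -> ref count 1 already used up (1/1) -> clipped, no match (matches: 2)
  'farmer' -> in reference (ref count 1, used 1/1) -> match (matches: 3)
Clipped matches: 3, Candidate length: 5
Precision = 3/5

3/5


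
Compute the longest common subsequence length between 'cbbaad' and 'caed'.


DP table for LCS of 'cbbaad' and 'caed':
       c  a  e  d
    0  0  0  0  0
  c 0  1  1  1  1
  b 0  1  1  1  1
  b 0  1  1  1  1
  a 0  1  2  2  2
  a 0  1  2  2  2
  d 0  1  2  2  3
LCS: 'cad'
LCS length = 3

3


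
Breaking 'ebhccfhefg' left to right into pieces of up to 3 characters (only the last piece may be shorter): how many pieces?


'ebhccfhefg' has 10 characters.
Chunking with max size 3:
  Chunk 1: 'ebh' (positions 0-2)
  Chunk 2: 'ccf' (positions 3-5)
  Chunk 3: 'hef' (positions 6-8)
  Chunk 4: 'g' (positions 9-9)
Total chunks: ceil(10 / 3) = 4

4


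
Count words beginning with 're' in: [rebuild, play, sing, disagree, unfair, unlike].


Checking each word for prefix 're':
  'rebuild' -> YES, starts with 're' (count: 1)
  'play' -> no (count: 1)
  'sing' -> no (count: 1)
  'disagree' -> no (count: 1)
  'unfair' -> no (count: 1)
  'unlike' -> no (count: 1)
Total with prefix 're': 1

1


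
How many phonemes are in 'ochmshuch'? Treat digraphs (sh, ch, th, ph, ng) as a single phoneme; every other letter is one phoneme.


Parsing 'ochmshuch' greedily, digraphs first:
  'o' -> vowel phoneme (phonemes so far: 1)
  'ch' -> digraph (1 consonant phoneme) (phonemes so far: 2)
  'm' -> consonant phoneme (phonemes so far: 3)
  'sh' -> digraph (1 consonant phoneme) (phonemes so far: 4)
  'u' -> vowel phoneme (phonemes so far: 5)
  'ch' -> digraph (1 consonant phoneme) (phonemes so far: 6)
Total phonemes: 6

6
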